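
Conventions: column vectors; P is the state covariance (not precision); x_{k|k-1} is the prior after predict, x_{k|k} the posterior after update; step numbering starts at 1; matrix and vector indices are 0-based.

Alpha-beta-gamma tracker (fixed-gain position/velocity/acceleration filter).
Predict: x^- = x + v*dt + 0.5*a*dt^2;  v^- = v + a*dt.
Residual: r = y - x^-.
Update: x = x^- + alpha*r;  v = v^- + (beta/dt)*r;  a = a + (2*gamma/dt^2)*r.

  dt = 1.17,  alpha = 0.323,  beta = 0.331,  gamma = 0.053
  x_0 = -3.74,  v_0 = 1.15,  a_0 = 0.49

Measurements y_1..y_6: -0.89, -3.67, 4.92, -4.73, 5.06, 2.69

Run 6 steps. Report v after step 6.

step 1: x_pred=-2.0591  r=1.1691  x^+=-1.6815  v^+=2.0541  a^+=0.5805
step 2: x_pred=1.1191  r=-4.7891  x^+=-0.4278  v^+=1.3784  a^+=0.2097
step 3: x_pred=1.3285  r=3.5915  x^+=2.4885  v^+=2.6398  a^+=0.4878
step 4: x_pred=5.9110  r=-10.6410  x^+=2.4739  v^+=0.2001  a^+=-0.3362
step 5: x_pred=2.4780  r=2.5820  x^+=3.3120  v^+=0.5373  a^+=-0.1362
step 6: x_pred=3.8473  r=-1.1573  x^+=3.4735  v^+=0.0504  a^+=-0.2259

v_post = 0.0504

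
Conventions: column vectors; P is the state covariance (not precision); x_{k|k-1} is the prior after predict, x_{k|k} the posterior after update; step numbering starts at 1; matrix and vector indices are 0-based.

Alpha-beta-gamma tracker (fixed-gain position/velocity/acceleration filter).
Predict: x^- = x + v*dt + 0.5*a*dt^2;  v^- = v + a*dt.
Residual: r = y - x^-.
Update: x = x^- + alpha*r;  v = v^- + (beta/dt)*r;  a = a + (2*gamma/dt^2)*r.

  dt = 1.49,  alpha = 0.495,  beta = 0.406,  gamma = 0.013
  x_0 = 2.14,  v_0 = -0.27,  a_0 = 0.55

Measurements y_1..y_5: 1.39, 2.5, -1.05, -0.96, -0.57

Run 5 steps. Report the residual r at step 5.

step 1: x_pred=2.3482  r=-0.9582  x^+=1.8739  v^+=0.2884  a^+=0.5388
step 2: x_pred=2.9017  r=-0.4017  x^+=2.7029  v^+=0.9817  a^+=0.5341
step 3: x_pred=4.7585  r=-5.8085  x^+=1.8833  v^+=0.1948  a^+=0.4660
step 4: x_pred=2.6908  r=-3.6508  x^+=0.8837  v^+=-0.1056  a^+=0.4233
step 5: x_pred=1.1962  r=-1.7662  x^+=0.3219  v^+=0.0438  a^+=0.4026

resid = -1.7662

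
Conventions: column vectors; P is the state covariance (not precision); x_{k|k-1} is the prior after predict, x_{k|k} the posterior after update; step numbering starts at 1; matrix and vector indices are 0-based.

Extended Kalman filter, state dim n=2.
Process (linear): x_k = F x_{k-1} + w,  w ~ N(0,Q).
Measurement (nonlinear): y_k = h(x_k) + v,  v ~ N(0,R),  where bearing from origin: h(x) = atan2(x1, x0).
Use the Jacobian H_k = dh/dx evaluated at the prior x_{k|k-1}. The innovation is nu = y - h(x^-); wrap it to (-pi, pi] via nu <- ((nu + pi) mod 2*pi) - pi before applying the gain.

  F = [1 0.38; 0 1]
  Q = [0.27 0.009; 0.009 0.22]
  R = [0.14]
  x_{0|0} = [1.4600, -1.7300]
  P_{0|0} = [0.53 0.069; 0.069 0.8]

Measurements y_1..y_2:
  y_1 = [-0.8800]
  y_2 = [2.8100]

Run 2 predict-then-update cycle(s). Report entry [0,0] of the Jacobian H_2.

H_jac[0,0] = 0.5919

step 1: x^-=[0.8026, -1.7300]  P^-=[0.9680 0.3820; 0.3820 1.0200]  H_jac=[0.4757 0.2207]  S=[0.4889]  K=[1.1142; 0.8321]  nu=[0.2564]  x^+=[1.0883, -1.5166]  P^+=[0.3610 -0.0713; -0.0713 0.6815]
step 2: x^-=[0.5120, -1.5166]  P^-=[0.6753 0.1967; 0.1967 0.9015]  H_jac=[0.5919 0.1998]  S=[0.4591]  K=[0.9562; 0.6460]  nu=[-2.2280]  x^+=[-1.6184, -2.9559]  P^+=[0.2555 -0.0869; -0.0869 0.7099]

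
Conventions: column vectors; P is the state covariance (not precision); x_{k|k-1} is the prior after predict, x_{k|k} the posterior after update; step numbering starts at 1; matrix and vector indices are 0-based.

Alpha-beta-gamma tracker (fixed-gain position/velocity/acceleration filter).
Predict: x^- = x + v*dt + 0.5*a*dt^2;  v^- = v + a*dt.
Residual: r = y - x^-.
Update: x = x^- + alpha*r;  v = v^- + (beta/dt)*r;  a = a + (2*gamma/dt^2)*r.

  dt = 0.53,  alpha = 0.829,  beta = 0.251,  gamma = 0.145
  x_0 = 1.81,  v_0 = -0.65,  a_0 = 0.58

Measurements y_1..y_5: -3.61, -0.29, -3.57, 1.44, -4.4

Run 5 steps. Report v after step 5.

step 1: x_pred=1.5470  r=-5.1570  x^+=-2.7282  v^+=-2.7849  a^+=-4.7440
step 2: x_pred=-4.8704  r=4.5804  x^+=-1.0733  v^+=-3.1300  a^+=-0.0152
step 3: x_pred=-2.7343  r=-0.8357  x^+=-3.4271  v^+=-3.5338  a^+=-0.8780
step 4: x_pred=-5.4233  r=6.8633  x^+=0.2664  v^+=-0.7488  a^+=6.2077
step 5: x_pred=0.7414  r=-5.1414  x^+=-3.5208  v^+=0.1064  a^+=0.8997

v_post = 0.1064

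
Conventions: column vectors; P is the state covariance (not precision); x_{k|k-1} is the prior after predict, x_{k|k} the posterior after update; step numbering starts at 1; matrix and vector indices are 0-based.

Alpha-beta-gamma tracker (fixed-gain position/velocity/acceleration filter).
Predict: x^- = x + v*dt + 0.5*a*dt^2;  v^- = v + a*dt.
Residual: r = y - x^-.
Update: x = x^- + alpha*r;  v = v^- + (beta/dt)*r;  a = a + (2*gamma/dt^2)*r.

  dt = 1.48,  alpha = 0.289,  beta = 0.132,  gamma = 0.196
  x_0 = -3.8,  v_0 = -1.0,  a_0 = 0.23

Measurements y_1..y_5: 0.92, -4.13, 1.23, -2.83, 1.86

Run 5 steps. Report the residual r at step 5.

resid = -6.6927

step 1: x_pred=-5.0281  r=5.9481  x^+=-3.3091  v^+=-0.1291  a^+=1.2945
step 2: x_pred=-2.0824  r=-2.0476  x^+=-2.6742  v^+=1.6041  a^+=0.9281
step 3: x_pred=0.7163  r=0.5137  x^+=0.8648  v^+=3.0235  a^+=1.0200
step 4: x_pred=6.4566  r=-9.2866  x^+=3.7728  v^+=3.7048  a^+=-0.6420
step 5: x_pred=8.5527  r=-6.6927  x^+=6.6185  v^+=2.1577  a^+=-1.8397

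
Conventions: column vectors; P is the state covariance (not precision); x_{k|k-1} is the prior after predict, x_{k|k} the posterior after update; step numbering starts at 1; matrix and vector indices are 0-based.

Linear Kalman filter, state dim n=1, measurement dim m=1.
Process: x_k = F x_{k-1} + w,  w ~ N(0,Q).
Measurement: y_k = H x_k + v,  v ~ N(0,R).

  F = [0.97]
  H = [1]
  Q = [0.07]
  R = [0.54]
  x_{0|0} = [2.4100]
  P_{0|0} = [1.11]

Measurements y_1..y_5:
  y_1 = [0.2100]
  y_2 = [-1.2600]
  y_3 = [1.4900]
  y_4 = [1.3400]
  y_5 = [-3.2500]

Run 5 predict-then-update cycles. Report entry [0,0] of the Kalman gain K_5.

step 1: x^-=[2.3377]  P^-=[1.1144]  S=[1.6544]  K=[0.6736]  nu=[-2.1277]  x^+=[0.9045]  P^+=[0.3637]
step 2: x^-=[0.8774]  P^-=[0.4122]  S=[0.9522]  K=[0.4329]  nu=[-2.1374]  x^+=[-0.0479]  P^+=[0.2338]
step 3: x^-=[-0.0465]  P^-=[0.2900]  S=[0.8300]  K=[0.3494]  nu=[1.5365]  x^+=[0.4903]  P^+=[0.1887]
step 4: x^-=[0.4756]  P^-=[0.2475]  S=[0.7875]  K=[0.3143]  nu=[0.8644]  x^+=[0.7473]  P^+=[0.1697]
step 5: x^-=[0.7248]  P^-=[0.2297]  S=[0.7697]  K=[0.2984]  nu=[-3.9748]  x^+=[-0.4613]  P^+=[0.1611]

K[0,0] = 0.2984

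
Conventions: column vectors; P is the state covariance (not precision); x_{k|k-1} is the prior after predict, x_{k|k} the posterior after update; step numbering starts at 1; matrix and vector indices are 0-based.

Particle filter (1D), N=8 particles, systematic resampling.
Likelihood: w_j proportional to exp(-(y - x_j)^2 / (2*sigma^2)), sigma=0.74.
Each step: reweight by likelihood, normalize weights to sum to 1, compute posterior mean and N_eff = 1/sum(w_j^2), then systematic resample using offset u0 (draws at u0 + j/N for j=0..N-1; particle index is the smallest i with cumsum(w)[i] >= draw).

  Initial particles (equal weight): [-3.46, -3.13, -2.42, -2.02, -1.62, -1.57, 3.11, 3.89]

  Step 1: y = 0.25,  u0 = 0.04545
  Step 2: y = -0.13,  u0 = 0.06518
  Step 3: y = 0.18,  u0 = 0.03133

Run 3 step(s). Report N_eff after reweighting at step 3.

N_eff = 7.9532

step 1: w=[0.0000, 0.0003, 0.0148, 0.0898, 0.4073, 0.4821, 0.0057, 0.0001]  mean=-1.6171  Neff=2.4594  idx=[3, 4, 4, 4, 5, 5, 5, 5]
step 2: w=[0.0370, 0.1272, 0.1272, 0.1272, 0.1454, 0.1454, 0.1454, 0.1454]  mean=-1.6057  Neff=7.4395  idx=[1, 2, 3, 4, 5, 5, 6, 7]
step 3: w=[0.1126, 0.1126, 0.1126, 0.1324, 0.1324, 0.1324, 0.1324, 0.1324]  mean=-1.5869  Neff=7.9532  idx=[0, 1, 2, 3, 4, 5, 6, 7]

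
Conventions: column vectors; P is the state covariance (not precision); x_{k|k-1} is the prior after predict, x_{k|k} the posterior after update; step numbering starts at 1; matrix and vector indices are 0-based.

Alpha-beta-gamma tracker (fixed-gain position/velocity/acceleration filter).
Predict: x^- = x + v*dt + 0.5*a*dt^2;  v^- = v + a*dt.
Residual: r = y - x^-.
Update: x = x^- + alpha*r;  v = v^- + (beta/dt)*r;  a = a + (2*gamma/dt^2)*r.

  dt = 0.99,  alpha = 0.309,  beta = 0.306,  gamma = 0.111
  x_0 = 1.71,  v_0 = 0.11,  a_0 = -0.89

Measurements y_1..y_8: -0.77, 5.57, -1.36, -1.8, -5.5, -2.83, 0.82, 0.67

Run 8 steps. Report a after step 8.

a_post = 2.7853

step 1: x_pred=1.3828  r=-2.1528  x^+=0.7176  v^+=-1.4365  a^+=-1.3776
step 2: x_pred=-1.3797  r=6.9497  x^+=0.7678  v^+=-0.6523  a^+=0.1965
step 3: x_pred=0.2184  r=-1.5784  x^+=-0.2694  v^+=-0.9455  a^+=-0.1610
step 4: x_pred=-1.2843  r=-0.5157  x^+=-1.4437  v^+=-1.2643  a^+=-0.2778
step 5: x_pred=-2.8314  r=-2.6686  x^+=-3.6560  v^+=-2.3641  a^+=-0.8822
step 6: x_pred=-6.4288  r=3.5988  x^+=-5.3168  v^+=-2.1252  a^+=-0.0671
step 7: x_pred=-7.4536  r=8.2736  x^+=-4.8970  v^+=0.3657  a^+=1.8070
step 8: x_pred=-3.6495  r=4.3195  x^+=-2.3147  v^+=3.4897  a^+=2.7853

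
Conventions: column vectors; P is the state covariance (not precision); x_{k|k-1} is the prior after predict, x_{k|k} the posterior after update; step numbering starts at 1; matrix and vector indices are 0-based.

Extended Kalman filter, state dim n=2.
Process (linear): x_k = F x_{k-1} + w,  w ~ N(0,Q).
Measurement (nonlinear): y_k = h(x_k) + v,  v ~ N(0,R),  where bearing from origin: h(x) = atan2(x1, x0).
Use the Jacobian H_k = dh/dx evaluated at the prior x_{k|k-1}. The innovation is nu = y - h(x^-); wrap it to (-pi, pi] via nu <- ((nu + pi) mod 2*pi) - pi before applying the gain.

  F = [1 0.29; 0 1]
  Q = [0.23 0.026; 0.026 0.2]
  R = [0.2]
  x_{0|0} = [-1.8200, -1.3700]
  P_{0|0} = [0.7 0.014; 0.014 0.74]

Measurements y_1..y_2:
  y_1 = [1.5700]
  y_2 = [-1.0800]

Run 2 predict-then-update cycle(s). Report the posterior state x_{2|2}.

step 1: x^-=[-2.2173, -1.3700]  P^-=[1.0004 0.2546; 0.2546 0.9400]  H_jac=[0.2017 -0.3264]  S=[0.3073]  K=[0.3861; -0.8313]  nu=[-2.1250]  x^+=[-3.0377, 0.3966]  P^+=[0.9546 0.3532; 0.3532 0.7276]
step 2: x^-=[-2.9227, 0.3966]  P^-=[1.4506 0.5902; 0.5902 0.9276]  H_jac=[-0.0456 -0.3360]  S=[0.3258]  K=[-0.8116; -1.0392]  nu=[2.1964]  x^+=[-4.7054, -1.8859]  P^+=[1.2360 0.3155; 0.3155 0.5758]

x_post = [-4.7054, -1.8859]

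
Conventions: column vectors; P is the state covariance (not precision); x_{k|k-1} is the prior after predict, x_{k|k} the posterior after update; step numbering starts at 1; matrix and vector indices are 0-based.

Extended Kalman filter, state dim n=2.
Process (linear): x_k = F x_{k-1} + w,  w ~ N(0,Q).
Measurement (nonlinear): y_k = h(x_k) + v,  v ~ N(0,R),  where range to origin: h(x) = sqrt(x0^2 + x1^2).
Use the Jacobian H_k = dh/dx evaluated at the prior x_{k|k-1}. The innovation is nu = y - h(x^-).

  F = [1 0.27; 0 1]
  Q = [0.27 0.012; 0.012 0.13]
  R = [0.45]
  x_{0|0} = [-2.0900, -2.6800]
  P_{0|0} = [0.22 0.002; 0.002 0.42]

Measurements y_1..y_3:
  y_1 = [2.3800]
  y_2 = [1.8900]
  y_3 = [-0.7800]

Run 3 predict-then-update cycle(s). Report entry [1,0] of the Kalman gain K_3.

K[1,0] = -0.2750

step 1: x^-=[-2.8136, -2.6800]  P^-=[0.5217 0.1274; 0.1274 0.5500]  H_jac=[-0.7241 -0.6897]  S=[1.1124]  K=[-0.4186; -0.4239]  nu=[-1.5057]  x^+=[-2.1834, -2.0417]  P^+=[0.3268 -0.0700; -0.0700 0.3501]
step 2: x^-=[-2.7346, -2.0417]  P^-=[0.5845 0.0365; 0.0365 0.4801]  H_jac=[-0.8013 -0.5983]  S=[1.0322]  K=[-0.4750; -0.3066]  nu=[-1.5227]  x^+=[-2.0114, -1.5748]  P^+=[0.3517 -0.1138; -0.1138 0.3830]
step 3: x^-=[-2.4366, -1.5748]  P^-=[0.5882 0.0016; 0.0016 0.5130]  H_jac=[-0.8399 -0.5428]  S=[1.0175]  K=[-0.4863; -0.2750]  nu=[-3.6812]  x^+=[-0.6463, -0.5623]  P^+=[0.3475 -0.1345; -0.1345 0.4361]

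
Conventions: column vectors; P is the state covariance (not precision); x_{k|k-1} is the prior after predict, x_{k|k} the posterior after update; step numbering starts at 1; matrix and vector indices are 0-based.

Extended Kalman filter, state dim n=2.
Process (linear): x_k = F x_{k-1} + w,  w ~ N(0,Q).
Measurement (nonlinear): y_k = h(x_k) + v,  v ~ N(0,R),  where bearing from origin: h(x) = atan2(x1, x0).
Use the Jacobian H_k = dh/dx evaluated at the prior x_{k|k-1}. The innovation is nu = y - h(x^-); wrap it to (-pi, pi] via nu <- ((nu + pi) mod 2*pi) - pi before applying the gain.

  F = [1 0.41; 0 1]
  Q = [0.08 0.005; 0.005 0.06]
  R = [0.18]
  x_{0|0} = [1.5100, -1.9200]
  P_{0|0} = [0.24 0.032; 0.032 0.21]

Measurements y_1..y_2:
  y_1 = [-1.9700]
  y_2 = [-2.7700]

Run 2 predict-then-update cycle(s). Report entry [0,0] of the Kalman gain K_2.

K[0,0] = 0.6296

step 1: x^-=[0.7228, -1.9200]  P^-=[0.3815 0.1231; 0.1231 0.2700]  H_jac=[0.4562 0.1717]  S=[0.2867]  K=[0.6809; 0.3577]  nu=[-0.7593]  x^+=[0.2058, -2.1916]  P^+=[0.2486 0.0533; 0.0533 0.2333]
step 2: x^-=[-0.6927, -2.1916]  P^-=[0.4115 0.1540; 0.1540 0.2933]  H_jac=[0.4148 -0.1311]  S=[0.2391]  K=[0.6296; 0.1062]  nu=[-0.8930]  x^+=[-1.2550, -2.2864]  P^+=[0.3168 0.1380; 0.1380 0.2906]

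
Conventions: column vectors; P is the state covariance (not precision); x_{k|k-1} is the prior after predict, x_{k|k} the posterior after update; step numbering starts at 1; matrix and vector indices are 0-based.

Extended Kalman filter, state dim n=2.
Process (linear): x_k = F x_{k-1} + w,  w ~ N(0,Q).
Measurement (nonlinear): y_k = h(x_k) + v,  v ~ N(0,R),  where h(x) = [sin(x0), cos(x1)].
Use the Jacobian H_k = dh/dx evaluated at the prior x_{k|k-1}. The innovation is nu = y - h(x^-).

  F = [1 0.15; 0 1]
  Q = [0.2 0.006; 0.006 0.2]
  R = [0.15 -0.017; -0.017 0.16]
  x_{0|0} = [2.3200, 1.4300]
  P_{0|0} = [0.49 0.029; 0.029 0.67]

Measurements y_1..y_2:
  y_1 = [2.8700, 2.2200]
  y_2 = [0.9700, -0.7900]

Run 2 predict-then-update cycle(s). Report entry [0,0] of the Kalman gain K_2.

K[0,0] = 0.7208

step 1: x^-=[2.5345, 1.4300]  P^-=[0.7138 0.1355; 0.1355 0.8700]  H_jac=[-0.8213 0.0000; 0.0000 -0.9901]  S=[0.6315 0.0932; 0.0932 1.0129]  K=[-0.9213 -0.0477; -0.0514 -0.8457]  nu=[2.2995, 2.0797]  x^+=[0.3167, -0.4471]  P^+=[0.1673 -0.0081; -0.0081 0.1358]
step 2: x^-=[0.2497, -0.4471]  P^-=[0.3679 0.0183; 0.0183 0.3358]  H_jac=[0.9690 0.0000; 0.0000 0.4323]  S=[0.4954 -0.0094; -0.0094 0.2228]  K=[0.7208 0.0657; 0.0480 0.6537]  nu=[0.7229, -1.6917]  x^+=[0.6596, -1.5182]  P^+=[0.1104 -0.0040; -0.0040 0.2400]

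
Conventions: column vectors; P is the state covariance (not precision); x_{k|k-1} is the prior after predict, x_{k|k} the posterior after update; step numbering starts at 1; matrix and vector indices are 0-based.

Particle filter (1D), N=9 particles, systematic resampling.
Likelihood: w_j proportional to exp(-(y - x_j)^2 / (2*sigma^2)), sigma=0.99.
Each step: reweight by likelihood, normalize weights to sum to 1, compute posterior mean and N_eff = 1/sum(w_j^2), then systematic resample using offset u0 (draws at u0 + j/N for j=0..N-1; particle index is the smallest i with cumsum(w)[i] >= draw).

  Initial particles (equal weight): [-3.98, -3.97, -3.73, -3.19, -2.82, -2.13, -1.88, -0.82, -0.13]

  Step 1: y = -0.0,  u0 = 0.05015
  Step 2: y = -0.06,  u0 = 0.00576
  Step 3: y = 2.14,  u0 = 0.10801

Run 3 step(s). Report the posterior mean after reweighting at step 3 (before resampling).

post_mean = -0.1904

step 1: w=[0.0002, 0.0002, 0.0004, 0.0028, 0.0087, 0.0497, 0.0829, 0.3568, 0.4985]  mean=-0.6552  Neff=2.5963  idx=[5, 7, 7, 7, 7, 8, 8, 8, 8]
step 2: w=[0.0159, 0.1052, 0.1052, 0.1052, 0.1052, 0.1409, 0.1409, 0.1409, 0.1409]  mean=-0.4520  Neff=8.0734  idx=[0, 1, 3, 4, 5, 5, 6, 7, 8]
step 3: w=[0.0002, 0.0290, 0.0290, 0.0290, 0.1826, 0.1826, 0.1826, 0.1826, 0.1826]  mean=-0.1904  Neff=5.9108  idx=[4, 4, 5, 5, 6, 7, 7, 8, 8]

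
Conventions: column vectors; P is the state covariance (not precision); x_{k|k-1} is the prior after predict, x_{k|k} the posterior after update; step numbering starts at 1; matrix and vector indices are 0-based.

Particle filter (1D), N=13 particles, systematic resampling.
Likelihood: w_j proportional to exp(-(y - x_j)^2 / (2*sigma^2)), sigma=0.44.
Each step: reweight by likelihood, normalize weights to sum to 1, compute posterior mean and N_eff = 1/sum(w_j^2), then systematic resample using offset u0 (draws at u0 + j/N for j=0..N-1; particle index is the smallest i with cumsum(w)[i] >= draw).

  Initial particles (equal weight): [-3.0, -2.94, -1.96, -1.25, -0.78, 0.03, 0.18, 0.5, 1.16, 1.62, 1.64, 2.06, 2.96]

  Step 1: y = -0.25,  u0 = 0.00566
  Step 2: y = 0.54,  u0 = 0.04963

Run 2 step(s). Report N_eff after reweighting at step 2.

step 1: w=[0.0000, 0.0000, 0.0002, 0.0338, 0.2164, 0.3650, 0.2773, 0.1046, 0.0026, 0.0001, 0.0000, 0.0000, 0.0000]  mean=-0.0951  Neff=3.7170  idx=[3, 4, 4, 4, 5, 5, 5, 5, 6, 6, 6, 6, 7]
step 2: w=[0.0000, 0.0019, 0.0019, 0.0019, 0.0861, 0.0861, 0.0861, 0.0861, 0.1206, 0.1206, 0.1206, 0.1206, 0.1678]  mean=0.1766  Neff=8.6249  idx=[4, 5, 6, 7, 8, 8, 9, 9, 10, 11, 11, 12, 12]

N_eff = 8.6249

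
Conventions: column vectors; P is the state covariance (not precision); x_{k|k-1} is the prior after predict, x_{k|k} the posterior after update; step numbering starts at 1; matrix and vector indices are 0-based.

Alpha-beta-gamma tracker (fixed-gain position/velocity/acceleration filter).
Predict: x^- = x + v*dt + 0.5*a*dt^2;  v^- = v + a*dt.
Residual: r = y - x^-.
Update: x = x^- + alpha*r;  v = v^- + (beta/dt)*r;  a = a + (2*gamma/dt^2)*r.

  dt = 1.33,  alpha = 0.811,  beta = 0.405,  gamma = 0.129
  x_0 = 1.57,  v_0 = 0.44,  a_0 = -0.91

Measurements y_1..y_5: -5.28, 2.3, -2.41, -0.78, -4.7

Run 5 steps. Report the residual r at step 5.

resid = -2.3436

step 1: x_pred=1.3504  r=-6.6304  x^+=-4.0269  v^+=-2.7893  a^+=-1.8771
step 2: x_pred=-9.3968  r=11.6968  x^+=0.0893  v^+=-1.7240  a^+=-0.1710
step 3: x_pred=-2.3549  r=-0.0551  x^+=-2.3996  v^+=-1.9683  a^+=-0.1791
step 4: x_pred=-5.1757  r=4.3957  x^+=-1.6108  v^+=-0.8679  a^+=0.4621
step 5: x_pred=-2.3564  r=-2.3436  x^+=-4.2571  v^+=-0.9670  a^+=0.1202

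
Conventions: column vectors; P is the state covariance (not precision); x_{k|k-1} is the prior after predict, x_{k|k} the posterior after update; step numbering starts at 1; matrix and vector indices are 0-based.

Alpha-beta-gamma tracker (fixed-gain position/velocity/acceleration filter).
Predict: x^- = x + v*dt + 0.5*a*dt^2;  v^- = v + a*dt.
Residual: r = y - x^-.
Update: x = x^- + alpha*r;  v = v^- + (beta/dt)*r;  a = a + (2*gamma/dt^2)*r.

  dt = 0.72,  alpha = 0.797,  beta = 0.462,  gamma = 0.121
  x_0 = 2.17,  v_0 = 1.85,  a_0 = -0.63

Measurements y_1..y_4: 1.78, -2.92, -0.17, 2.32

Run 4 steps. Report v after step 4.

v_post = 0.0885

step 1: x_pred=3.3387  r=-1.5587  x^+=2.0964  v^+=0.3962  a^+=-1.3576
step 2: x_pred=2.0298  r=-4.9498  x^+=-1.9152  v^+=-3.7574  a^+=-3.6683
step 3: x_pred=-5.5713  r=5.4013  x^+=-1.2665  v^+=-2.9327  a^+=-1.1469
step 4: x_pred=-3.6753  r=5.9953  x^+=1.1030  v^+=0.0885  a^+=1.6519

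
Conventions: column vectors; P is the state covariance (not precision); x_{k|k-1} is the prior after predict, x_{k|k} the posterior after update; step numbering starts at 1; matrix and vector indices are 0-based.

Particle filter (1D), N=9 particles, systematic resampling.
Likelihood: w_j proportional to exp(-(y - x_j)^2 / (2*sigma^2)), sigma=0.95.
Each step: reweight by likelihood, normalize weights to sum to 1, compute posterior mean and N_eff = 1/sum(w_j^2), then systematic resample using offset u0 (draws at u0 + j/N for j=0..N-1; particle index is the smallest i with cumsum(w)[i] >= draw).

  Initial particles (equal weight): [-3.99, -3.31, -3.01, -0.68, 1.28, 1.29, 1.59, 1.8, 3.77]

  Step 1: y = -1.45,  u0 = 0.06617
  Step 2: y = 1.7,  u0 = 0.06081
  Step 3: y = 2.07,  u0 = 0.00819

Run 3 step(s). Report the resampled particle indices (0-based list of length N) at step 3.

step 1: w=[0.0235, 0.1230, 0.2172, 0.6023, 0.0135, 0.0131, 0.0050, 0.0024, 0.0000]  mean=-1.5180  Neff=2.3471  idx=[1, 2, 2, 3, 3, 3, 3, 3, 3]
step 2: w=[0.0000, 0.0000, 0.0000, 0.1667, 0.1667, 0.1667, 0.1667, 0.1667, 0.1667]  mean=-0.6801  Neff=6.0005  idx=[3, 4, 4, 5, 6, 6, 7, 8, 8]
step 3: w=[0.1111, 0.1111, 0.1111, 0.1111, 0.1111, 0.1111, 0.1111, 0.1111, 0.1111]  mean=-0.6800  Neff=9.0000  idx=[0, 1, 2, 3, 4, 5, 6, 7, 8]

resampled_idx = [0, 1, 2, 3, 4, 5, 6, 7, 8]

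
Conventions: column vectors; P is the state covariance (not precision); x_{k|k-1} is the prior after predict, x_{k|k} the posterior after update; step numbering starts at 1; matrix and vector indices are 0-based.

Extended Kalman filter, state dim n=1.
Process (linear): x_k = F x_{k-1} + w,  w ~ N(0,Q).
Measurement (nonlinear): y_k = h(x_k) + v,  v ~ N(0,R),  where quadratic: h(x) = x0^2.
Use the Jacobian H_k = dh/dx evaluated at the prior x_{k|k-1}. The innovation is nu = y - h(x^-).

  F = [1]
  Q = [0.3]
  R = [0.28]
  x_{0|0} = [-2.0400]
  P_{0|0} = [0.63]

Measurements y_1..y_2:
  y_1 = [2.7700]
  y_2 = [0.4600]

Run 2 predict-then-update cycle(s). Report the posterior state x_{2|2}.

x_post = [-1.0381]

step 1: x^-=[-2.0400]  P^-=[0.9300]  H_jac=[-4.0800]  S=[15.7612]  K=[-0.2407]  nu=[-1.3916]  x^+=[-1.7050]  P^+=[0.0165]
step 2: x^-=[-1.7050]  P^-=[0.3165]  H_jac=[-3.4100]  S=[3.9605]  K=[-0.2725]  nu=[-2.4470]  x^+=[-1.0381]  P^+=[0.0224]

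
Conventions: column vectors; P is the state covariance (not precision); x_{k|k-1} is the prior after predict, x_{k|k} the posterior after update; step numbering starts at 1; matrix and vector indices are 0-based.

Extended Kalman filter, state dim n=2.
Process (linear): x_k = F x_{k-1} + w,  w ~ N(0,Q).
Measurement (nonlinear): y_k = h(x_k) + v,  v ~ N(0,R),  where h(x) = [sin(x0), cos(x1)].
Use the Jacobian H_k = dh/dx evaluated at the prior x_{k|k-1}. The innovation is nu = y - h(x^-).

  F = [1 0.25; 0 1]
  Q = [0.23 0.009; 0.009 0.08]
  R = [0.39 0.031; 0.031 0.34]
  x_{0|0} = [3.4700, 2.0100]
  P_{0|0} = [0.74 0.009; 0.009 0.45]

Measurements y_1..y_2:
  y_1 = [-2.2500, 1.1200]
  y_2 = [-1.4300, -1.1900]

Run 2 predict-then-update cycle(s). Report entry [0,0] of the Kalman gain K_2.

K[0,0] = 0.6680

step 1: x^-=[3.9725, 2.0100]  P^-=[1.0026 0.1305; 0.1305 0.5300]  H_jac=[-0.6742 0.0000; 0.0000 -0.9051]  S=[0.8457 0.1106; 0.1106 0.7742]  K=[-0.7942 -0.0391; -0.0234 -0.6163]  nu=[-1.5115, 1.5452]  x^+=[5.1124, 1.0931]  P^+=[0.4612 0.0419; 0.0419 0.2323]
step 2: x^-=[5.3857, 1.0931]  P^-=[0.7266 0.1090; 0.1090 0.3123]  H_jac=[0.6236 0.0000; 0.0000 -0.8881]  S=[0.6726 -0.0293; -0.0293 0.5863]  K=[0.6680 -0.1316; 0.0806 -0.4690]  nu=[-0.6482, -1.6497]  x^+=[5.1698, 1.8146]  P^+=[0.4112 0.0271; 0.0271 0.1768]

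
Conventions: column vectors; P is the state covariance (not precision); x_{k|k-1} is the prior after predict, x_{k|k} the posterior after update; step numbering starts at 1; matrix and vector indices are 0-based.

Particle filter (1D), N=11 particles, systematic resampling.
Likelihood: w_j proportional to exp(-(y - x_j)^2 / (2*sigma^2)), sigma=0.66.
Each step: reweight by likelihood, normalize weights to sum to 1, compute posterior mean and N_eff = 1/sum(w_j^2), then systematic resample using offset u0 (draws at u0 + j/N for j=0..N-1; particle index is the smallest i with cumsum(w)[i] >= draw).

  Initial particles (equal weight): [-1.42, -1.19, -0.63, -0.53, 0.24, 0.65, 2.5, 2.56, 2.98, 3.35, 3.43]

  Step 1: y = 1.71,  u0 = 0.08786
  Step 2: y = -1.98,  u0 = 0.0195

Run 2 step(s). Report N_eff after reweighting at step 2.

N_eff = 2.0000

step 1: w=[0.0000, 0.0000, 0.0012, 0.0021, 0.0549, 0.1805, 0.3203, 0.2861, 0.1030, 0.0299, 0.0220]  mean=2.1441  Neff=4.3098  idx=[5, 5, 6, 6, 6, 6, 7, 7, 7, 8, 10]
step 2: w=[0.5000, 0.5000, 0.0000, 0.0000, 0.0000, 0.0000, 0.0000, 0.0000, 0.0000, 0.0000, 0.0000]  mean=0.6500  Neff=2.0000  idx=[0, 0, 0, 0, 0, 0, 1, 1, 1, 1, 1]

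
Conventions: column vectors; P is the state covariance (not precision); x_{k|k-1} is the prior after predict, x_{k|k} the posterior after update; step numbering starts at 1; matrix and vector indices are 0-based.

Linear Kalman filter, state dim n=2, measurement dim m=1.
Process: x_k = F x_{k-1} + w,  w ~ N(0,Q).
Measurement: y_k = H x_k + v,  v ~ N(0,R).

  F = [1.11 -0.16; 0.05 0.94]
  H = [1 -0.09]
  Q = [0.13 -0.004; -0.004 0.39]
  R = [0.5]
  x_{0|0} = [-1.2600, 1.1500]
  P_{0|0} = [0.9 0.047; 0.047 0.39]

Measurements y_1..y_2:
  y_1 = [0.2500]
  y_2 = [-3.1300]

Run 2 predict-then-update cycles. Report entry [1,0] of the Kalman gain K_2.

K[1,0] = -0.1198

step 1: x^-=[-1.5826, 1.0180]  P^-=[1.2322 0.0360; 0.0360 0.7413]  S=[1.7317]  K=[0.7097; -0.0178]  nu=[1.9242]  x^+=[-0.2170, 0.9838]  P^+=[0.3600 0.0578; 0.0578 0.7407]
step 2: x^-=[-0.3983, 0.9139]  P^-=[0.5720 -0.0356; -0.0356 1.0508]  S=[1.0870]  K=[0.5292; -0.1198]  nu=[-2.6494]  x^+=[-1.8005, 1.2312]  P^+=[0.2676 0.0333; 0.0333 1.0352]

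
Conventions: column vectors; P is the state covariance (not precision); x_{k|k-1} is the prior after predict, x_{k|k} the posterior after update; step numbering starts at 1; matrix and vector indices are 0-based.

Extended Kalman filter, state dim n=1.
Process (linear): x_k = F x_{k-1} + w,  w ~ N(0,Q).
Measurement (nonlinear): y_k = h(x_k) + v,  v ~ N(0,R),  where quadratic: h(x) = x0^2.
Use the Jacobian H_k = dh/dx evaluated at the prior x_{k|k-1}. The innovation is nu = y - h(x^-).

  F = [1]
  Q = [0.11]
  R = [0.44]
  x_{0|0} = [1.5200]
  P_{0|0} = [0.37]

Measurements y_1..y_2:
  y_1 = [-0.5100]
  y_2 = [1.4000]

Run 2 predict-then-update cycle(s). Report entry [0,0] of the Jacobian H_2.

step 1: x^-=[1.5200]  P^-=[0.4800]  H_jac=[3.0400]  S=[4.8760]  K=[0.2993]  nu=[-2.8204]  x^+=[0.6760]  P^+=[0.0433]
step 2: x^-=[0.6760]  P^-=[0.1533]  H_jac=[1.3519]  S=[0.7202]  K=[0.2878]  nu=[0.9431]  x^+=[0.9474]  P^+=[0.0937]

H_jac[0,0] = 1.3519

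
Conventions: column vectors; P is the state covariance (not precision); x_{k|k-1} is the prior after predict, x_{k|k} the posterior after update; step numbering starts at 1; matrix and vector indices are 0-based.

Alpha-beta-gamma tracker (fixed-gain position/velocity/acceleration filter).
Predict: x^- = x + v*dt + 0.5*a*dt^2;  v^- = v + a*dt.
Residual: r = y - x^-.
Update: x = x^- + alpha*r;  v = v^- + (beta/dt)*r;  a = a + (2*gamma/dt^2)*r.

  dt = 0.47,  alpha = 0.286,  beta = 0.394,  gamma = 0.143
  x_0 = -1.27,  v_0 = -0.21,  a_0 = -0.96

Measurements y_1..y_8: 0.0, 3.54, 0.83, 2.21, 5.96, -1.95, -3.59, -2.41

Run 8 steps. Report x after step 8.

step 1: x_pred=-1.4747  r=1.4747  x^+=-1.0530  v^+=0.5751  a^+=0.9493
step 2: x_pred=-0.6778  r=4.2178  x^+=0.5285  v^+=4.5570  a^+=6.4102
step 3: x_pred=3.3783  r=-2.5483  x^+=2.6495  v^+=5.4336  a^+=3.1109
step 4: x_pred=5.5469  r=-3.3369  x^+=4.5925  v^+=4.0984  a^+=-1.2094
step 5: x_pred=6.3852  r=-0.4252  x^+=6.2636  v^+=3.1736  a^+=-1.7599
step 6: x_pred=7.5608  r=-9.5108  x^+=4.8407  v^+=-5.6265  a^+=-14.0736
step 7: x_pred=0.6419  r=-4.2319  x^+=-0.5685  v^+=-15.7886  a^+=-19.5526
step 8: x_pred=-10.1487  r=7.7387  x^+=-7.9354  v^+=-18.4910  a^+=-9.5333

x_post = -7.9354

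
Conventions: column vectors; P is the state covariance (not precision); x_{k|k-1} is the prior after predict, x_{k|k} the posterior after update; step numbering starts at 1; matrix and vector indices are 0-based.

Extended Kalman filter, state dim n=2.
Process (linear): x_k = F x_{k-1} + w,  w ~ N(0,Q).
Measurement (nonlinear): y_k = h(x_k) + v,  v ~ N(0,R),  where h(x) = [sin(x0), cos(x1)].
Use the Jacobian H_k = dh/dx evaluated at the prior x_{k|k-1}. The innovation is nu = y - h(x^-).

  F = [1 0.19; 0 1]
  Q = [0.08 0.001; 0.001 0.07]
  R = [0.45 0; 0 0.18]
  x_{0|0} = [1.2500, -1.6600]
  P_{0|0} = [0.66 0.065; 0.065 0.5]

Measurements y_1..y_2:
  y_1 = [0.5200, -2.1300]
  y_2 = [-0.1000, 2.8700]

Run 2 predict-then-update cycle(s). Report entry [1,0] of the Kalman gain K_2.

step 1: x^-=[0.9346, -1.6600]  P^-=[0.7827 0.1610; 0.1610 0.5700]  H_jac=[0.5941 0.0000; 0.0000 0.9960]  S=[0.7263 0.0953; 0.0953 0.7455]  K=[0.6225 0.1355; 0.0323 0.7574]  nu=[-0.2844, -2.0409]  x^+=[0.4809, -3.2151]  P^+=[0.4715 0.0245; 0.0245 0.1369]
step 2: x^-=[-0.1299, -3.2151]  P^-=[0.5657 0.0515; 0.0515 0.2069]  H_jac=[0.9916 0.0000; 0.0000 -0.0734]  S=[1.0063 -0.0037; -0.0037 0.1811]  K=[0.5575 -0.0093; 0.0504 -0.0828]  nu=[0.0296, 3.8673]  x^+=[-0.1496, -3.5338]  P^+=[0.2530 0.0229; 0.0229 0.2030]

K[1,0] = 0.0504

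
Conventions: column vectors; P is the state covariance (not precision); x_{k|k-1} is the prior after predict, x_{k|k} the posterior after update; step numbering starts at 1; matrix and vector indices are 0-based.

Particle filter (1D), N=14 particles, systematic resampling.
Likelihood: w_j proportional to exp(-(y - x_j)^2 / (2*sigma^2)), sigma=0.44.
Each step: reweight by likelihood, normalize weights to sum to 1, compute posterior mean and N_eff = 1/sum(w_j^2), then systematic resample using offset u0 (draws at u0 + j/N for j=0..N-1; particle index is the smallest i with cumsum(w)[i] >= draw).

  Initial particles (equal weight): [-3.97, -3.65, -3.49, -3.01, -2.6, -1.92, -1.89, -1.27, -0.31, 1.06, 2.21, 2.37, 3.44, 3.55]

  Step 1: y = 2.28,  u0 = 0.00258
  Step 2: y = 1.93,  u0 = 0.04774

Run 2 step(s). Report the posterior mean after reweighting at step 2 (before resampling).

step 1: w=[0.0000, 0.0000, 0.0000, 0.0000, 0.0000, 0.0000, 0.0000, 0.0000, 0.0000, 0.0105, 0.4853, 0.4813, 0.0152, 0.0076]  mean=2.3038  Neff=2.1386  idx=[9, 10, 10, 10, 10, 10, 10, 11, 11, 11, 11, 11, 11, 11]
step 2: w=[0.0152, 0.0879, 0.0879, 0.0879, 0.0879, 0.0879, 0.0879, 0.0653, 0.0653, 0.0653, 0.0653, 0.0653, 0.0653, 0.0653]  mean=2.2656  Neff=13.0749  idx=[1, 2, 2, 3, 4, 5, 6, 7, 8, 9, 10, 11, 12, 13]

post_mean = 2.2656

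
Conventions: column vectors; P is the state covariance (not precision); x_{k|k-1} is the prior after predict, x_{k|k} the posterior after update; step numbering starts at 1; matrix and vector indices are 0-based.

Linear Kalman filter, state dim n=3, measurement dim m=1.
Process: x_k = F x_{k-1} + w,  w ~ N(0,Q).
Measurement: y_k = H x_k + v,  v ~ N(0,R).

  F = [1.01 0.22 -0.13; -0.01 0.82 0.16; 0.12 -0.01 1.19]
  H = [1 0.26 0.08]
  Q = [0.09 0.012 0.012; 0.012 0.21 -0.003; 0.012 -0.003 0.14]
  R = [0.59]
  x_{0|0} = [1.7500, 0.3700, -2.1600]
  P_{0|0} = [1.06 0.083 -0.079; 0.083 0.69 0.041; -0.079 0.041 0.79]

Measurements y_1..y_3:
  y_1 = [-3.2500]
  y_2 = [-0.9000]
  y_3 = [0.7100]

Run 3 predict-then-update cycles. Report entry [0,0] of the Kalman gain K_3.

K[0,0] = 0.3958

step 1: x^-=[2.1297, -0.0597, -2.3641]  P^-=[1.2733 0.1621 -0.0648; 0.1621 0.7039 0.1880; -0.0648 0.1880 1.2503]  S=[2.0007]  K=[0.6549; 0.1800; 0.0420]  nu=[-5.1751]  x^+=[-1.2596, -0.9913, -2.5816]  P^+=[0.4152 -0.0738 -0.1199; -0.0738 0.6391 0.1729; -0.1199 0.1729 1.2468]
step 2: x^-=[-1.1547, -1.2133, -3.2133]  P^-=[0.5543 0.0043 -0.2299; 0.0043 0.7186 0.3889; -0.2299 0.3889 1.8734]  S=[1.1866]  K=[0.4526; 0.1874; 0.0178]  nu=[0.8272]  x^+=[-0.7803, -1.0584, -3.1986]  P^+=[0.3112 -0.0963 -0.2395; -0.0963 0.6770 0.3850; -0.2395 0.3850 1.8731]
step 3: x^-=[-0.6051, -1.3718, -3.8894]  P^-=[0.4700 -0.0540 -0.4259; -0.0540 0.8166 0.7115; -0.4259 0.7115 2.7197]  S=[1.0660]  K=[0.3958; 0.2019; -0.0219]  nu=[1.9829]  x^+=[0.1797, -0.9715, -3.9328]  P^+=[0.3030 -0.1392 -0.4167; -0.1392 0.7731 0.7162; -0.4167 0.7162 2.7192]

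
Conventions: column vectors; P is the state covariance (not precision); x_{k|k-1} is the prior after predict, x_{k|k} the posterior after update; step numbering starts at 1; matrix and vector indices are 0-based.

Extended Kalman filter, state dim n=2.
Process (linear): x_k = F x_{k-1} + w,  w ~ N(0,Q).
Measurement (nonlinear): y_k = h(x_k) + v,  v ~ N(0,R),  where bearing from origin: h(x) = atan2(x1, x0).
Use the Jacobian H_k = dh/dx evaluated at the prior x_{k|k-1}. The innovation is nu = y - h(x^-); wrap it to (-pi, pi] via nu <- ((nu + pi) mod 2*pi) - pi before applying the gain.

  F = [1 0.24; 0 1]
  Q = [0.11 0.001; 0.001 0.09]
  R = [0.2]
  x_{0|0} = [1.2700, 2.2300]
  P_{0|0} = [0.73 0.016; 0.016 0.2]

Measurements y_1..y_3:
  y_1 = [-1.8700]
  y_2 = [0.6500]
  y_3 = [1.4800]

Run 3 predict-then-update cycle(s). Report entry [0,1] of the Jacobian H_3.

H_jac[0,1] = 0.1799

step 1: x^-=[1.8052, 2.2300]  P^-=[0.8592 0.0650; 0.0650 0.2900]  H_jac=[-0.2709 0.2193]  S=[0.2693]  K=[-0.8115; 0.1708]  nu=[-2.7603]  x^+=[4.0450, 1.7586]  P^+=[0.6819 0.1023; 0.1023 0.2821]
step 2: x^-=[4.4671, 1.7586]  P^-=[0.8573 0.1710; 0.1710 0.3721]  H_jac=[-0.0763 0.1938]  S=[0.2139]  K=[-0.1508; 0.2762]  nu=[0.2750]  x^+=[4.4256, 1.8345]  P^+=[0.8524 0.1799; 0.1799 0.3558]
step 3: x^-=[4.8659, 1.8345]  P^-=[1.0693 0.2663; 0.2663 0.4458]  H_jac=[-0.0678 0.1799]  S=[0.2129]  K=[-0.1156; 0.2920]  nu=[1.1195]  x^+=[4.7365, 2.1614]  P^+=[1.0664 0.2735; 0.2735 0.4277]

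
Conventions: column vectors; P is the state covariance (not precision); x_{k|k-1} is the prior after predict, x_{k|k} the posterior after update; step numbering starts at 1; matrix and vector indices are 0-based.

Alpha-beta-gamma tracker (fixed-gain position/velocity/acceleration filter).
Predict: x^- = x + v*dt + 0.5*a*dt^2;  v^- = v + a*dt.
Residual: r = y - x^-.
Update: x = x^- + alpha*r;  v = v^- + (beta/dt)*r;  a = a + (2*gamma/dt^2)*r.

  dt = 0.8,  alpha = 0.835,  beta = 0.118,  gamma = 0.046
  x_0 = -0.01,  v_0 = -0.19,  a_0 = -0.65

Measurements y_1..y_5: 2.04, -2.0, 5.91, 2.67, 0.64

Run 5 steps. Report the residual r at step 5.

step 1: x_pred=-0.3700  r=2.4100  x^+=1.6423  v^+=-0.3545  a^+=-0.3036
step 2: x_pred=1.2616  r=-3.2616  x^+=-1.4618  v^+=-1.0785  a^+=-0.7724
step 3: x_pred=-2.5718  r=8.4818  x^+=4.5105  v^+=-0.4453  a^+=0.4468
step 4: x_pred=4.2972  r=-1.6272  x^+=2.9385  v^+=-0.3279  a^+=0.2129
step 5: x_pred=2.7443  r=-2.1043  x^+=0.9872  v^+=-0.4679  a^+=-0.0896

resid = -2.1043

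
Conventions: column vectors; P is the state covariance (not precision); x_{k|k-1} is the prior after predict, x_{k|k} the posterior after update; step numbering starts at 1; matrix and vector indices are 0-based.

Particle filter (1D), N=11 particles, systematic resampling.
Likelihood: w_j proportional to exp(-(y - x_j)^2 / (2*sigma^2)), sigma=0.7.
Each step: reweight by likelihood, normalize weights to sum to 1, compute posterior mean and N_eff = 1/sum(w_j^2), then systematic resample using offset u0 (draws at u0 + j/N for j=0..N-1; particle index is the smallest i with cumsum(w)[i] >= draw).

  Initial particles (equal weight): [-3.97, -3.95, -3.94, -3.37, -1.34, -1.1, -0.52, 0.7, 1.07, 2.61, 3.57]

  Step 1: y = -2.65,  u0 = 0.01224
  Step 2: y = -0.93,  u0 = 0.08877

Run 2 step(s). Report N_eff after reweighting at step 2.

N_eff = 2.0229

step 1: w=[0.1217, 0.1283, 0.1318, 0.4242, 0.1250, 0.0620, 0.0070, 0.0000, 0.0000, 0.0000, 0.0000]  mean=-3.1780  Neff=4.0308  idx=[0, 0, 1, 2, 2, 3, 3, 3, 3, 4, 4]
step 2: w=[0.0000, 0.0000, 0.0001, 0.0001, 0.0001, 0.0014, 0.0014, 0.0014, 0.0014, 0.4972, 0.4972]  mean=-1.3517  Neff=2.0229  idx=[9, 9, 9, 9, 9, 10, 10, 10, 10, 10, 10]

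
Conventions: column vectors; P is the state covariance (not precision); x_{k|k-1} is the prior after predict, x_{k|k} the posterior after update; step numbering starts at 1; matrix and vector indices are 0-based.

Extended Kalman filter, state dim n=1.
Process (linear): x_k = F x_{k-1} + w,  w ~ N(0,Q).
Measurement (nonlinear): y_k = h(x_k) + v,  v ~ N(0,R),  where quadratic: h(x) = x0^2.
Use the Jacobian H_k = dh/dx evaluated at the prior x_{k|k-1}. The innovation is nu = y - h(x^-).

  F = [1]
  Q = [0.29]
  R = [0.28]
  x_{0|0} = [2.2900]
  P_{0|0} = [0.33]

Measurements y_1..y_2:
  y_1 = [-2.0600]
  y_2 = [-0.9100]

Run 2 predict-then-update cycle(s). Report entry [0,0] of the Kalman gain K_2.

step 1: x^-=[2.2900]  P^-=[0.6200]  H_jac=[4.5800]  S=[13.2854]  K=[0.2137]  nu=[-7.3041]  x^+=[0.7288]  P^+=[0.0131]
step 2: x^-=[0.7288]  P^-=[0.3031]  H_jac=[1.4577]  S=[0.9239]  K=[0.4781]  nu=[-1.4412]  x^+=[0.0398]  P^+=[0.0918]

K[0,0] = 0.4781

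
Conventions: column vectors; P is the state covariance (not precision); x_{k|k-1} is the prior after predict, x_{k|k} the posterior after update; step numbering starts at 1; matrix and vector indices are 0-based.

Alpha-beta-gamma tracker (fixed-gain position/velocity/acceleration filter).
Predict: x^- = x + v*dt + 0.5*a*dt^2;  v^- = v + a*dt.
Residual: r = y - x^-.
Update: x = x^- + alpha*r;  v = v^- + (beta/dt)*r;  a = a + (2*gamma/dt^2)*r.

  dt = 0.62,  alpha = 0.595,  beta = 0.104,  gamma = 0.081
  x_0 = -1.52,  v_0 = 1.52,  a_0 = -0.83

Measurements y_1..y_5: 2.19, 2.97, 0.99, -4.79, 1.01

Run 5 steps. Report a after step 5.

a_post = -2.5302

step 1: x_pred=-0.7371  r=2.9271  x^+=1.0045  v^+=1.4964  a^+=0.4036
step 2: x_pred=2.0099  r=0.9601  x^+=2.5811  v^+=1.9077  a^+=0.8082
step 3: x_pred=3.9193  r=-2.9293  x^+=2.1763  v^+=1.9174  a^+=-0.4263
step 4: x_pred=3.2832  r=-8.0732  x^+=-1.5203  v^+=0.2989  a^+=-3.8286
step 5: x_pred=-2.0709  r=3.0809  x^+=-0.2377  v^+=-1.5580  a^+=-2.5302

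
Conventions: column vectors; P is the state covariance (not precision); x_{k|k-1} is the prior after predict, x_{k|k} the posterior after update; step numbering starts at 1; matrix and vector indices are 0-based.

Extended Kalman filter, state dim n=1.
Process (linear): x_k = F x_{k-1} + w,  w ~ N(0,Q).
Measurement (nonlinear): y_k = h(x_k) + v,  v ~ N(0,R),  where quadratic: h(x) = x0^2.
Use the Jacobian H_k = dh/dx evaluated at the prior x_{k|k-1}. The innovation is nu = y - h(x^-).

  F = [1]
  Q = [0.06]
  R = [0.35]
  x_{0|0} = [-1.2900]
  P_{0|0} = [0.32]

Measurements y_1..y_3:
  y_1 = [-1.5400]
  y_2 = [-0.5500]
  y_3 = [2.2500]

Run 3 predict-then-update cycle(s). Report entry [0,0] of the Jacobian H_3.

step 1: x^-=[-1.2900]  P^-=[0.3800]  H_jac=[-2.5800]  S=[2.8794]  K=[-0.3405]  nu=[-3.2041]  x^+=[-0.1991]  P^+=[0.0462]
step 2: x^-=[-0.1991]  P^-=[0.1062]  H_jac=[-0.3981]  S=[0.3668]  K=[-0.1152]  nu=[-0.5896]  x^+=[-0.1311]  P^+=[0.1013]
step 3: x^-=[-0.1311]  P^-=[0.1613]  H_jac=[-0.2622]  S=[0.3611]  K=[-0.1171]  nu=[2.2328]  x^+=[-0.3927]  P^+=[0.1564]

H_jac[0,0] = -0.2622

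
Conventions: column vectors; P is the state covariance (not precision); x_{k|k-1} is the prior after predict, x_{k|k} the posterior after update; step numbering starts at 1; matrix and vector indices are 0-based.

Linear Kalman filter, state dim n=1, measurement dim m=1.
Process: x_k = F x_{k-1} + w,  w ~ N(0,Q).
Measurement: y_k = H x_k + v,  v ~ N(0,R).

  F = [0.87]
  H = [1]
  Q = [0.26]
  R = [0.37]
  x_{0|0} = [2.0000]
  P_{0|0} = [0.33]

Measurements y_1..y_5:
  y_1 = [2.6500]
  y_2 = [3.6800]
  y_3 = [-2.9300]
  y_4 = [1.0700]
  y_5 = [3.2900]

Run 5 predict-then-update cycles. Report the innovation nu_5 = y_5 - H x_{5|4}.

innov = [2.9278]

step 1: x^-=[1.7400]  P^-=[0.5098]  S=[0.8798]  K=[0.5794]  nu=[0.9100]  x^+=[2.2673]  P^+=[0.2144]
step 2: x^-=[1.9725]  P^-=[0.4223]  S=[0.7923]  K=[0.5330]  nu=[1.7075]  x^+=[2.8826]  P^+=[0.1972]
step 3: x^-=[2.5079]  P^-=[0.4093]  S=[0.7793]  K=[0.5252]  nu=[-5.4379]  x^+=[-0.3481]  P^+=[0.1943]
step 4: x^-=[-0.3028]  P^-=[0.4071]  S=[0.7771]  K=[0.5239]  nu=[1.3728]  x^+=[0.4163]  P^+=[0.1938]
step 5: x^-=[0.3622]  P^-=[0.4067]  S=[0.7767]  K=[0.5236]  nu=[2.9278]  x^+=[1.8953]  P^+=[0.1937]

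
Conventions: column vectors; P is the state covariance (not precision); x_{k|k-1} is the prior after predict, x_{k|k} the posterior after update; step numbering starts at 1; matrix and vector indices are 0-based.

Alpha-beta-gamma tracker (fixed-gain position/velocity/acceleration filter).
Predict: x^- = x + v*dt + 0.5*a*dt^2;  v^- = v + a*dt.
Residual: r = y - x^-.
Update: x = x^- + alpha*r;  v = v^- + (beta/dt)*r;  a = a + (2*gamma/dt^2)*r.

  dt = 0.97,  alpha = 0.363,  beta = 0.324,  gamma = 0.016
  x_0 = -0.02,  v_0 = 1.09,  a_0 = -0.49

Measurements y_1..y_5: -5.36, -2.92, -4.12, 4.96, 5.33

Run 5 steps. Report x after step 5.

x_post = 0.7467

step 1: x_pred=0.8068  r=-6.1668  x^+=-1.4318  v^+=-1.4451  a^+=-0.6997
step 2: x_pred=-3.1627  r=0.2427  x^+=-3.0746  v^+=-2.0428  a^+=-0.6915
step 3: x_pred=-5.3814  r=1.2614  x^+=-4.9235  v^+=-2.2922  a^+=-0.6486
step 4: x_pred=-7.4521  r=12.4121  x^+=-2.9465  v^+=1.2246  a^+=-0.2264
step 5: x_pred=-1.8652  r=7.1952  x^+=0.7467  v^+=3.4083  a^+=0.0183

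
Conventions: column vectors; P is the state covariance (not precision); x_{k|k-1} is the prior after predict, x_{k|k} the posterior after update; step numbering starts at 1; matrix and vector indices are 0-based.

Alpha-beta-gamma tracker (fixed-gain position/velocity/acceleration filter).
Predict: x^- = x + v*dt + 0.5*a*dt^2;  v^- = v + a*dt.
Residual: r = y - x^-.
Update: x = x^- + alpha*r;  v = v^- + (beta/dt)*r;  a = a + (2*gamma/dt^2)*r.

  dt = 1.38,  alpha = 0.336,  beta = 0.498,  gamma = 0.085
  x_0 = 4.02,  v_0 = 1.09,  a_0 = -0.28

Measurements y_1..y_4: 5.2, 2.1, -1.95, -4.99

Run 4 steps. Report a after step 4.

step 1: x_pred=5.2576  r=-0.0576  x^+=5.2382  v^+=0.6828  a^+=-0.2851
step 2: x_pred=5.9090  r=-3.8090  x^+=4.6292  v^+=-1.0852  a^+=-0.6252
step 3: x_pred=2.5363  r=-4.4863  x^+=1.0289  v^+=-3.5669  a^+=-1.0256
step 4: x_pred=-4.8701  r=-0.1199  x^+=-4.9104  v^+=-5.0256  a^+=-1.0363

a_post = -1.0363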